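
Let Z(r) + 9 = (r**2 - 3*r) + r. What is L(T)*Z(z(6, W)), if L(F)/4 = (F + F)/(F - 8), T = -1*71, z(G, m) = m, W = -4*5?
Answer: 244808/79 ≈ 3098.8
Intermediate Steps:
W = -20
T = -71
Z(r) = -9 + r**2 - 2*r (Z(r) = -9 + ((r**2 - 3*r) + r) = -9 + (r**2 - 2*r) = -9 + r**2 - 2*r)
L(F) = 8*F/(-8 + F) (L(F) = 4*((F + F)/(F - 8)) = 4*((2*F)/(-8 + F)) = 4*(2*F/(-8 + F)) = 8*F/(-8 + F))
L(T)*Z(z(6, W)) = (8*(-71)/(-8 - 71))*(-9 + (-20)**2 - 2*(-20)) = (8*(-71)/(-79))*(-9 + 400 + 40) = (8*(-71)*(-1/79))*431 = (568/79)*431 = 244808/79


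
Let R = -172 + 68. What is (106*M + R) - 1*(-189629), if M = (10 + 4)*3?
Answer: 193977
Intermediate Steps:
R = -104
M = 42 (M = 14*3 = 42)
(106*M + R) - 1*(-189629) = (106*42 - 104) - 1*(-189629) = (4452 - 104) + 189629 = 4348 + 189629 = 193977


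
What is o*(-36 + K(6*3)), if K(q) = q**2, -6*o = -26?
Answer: 1248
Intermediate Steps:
o = 13/3 (o = -1/6*(-26) = 13/3 ≈ 4.3333)
o*(-36 + K(6*3)) = 13*(-36 + (6*3)**2)/3 = 13*(-36 + 18**2)/3 = 13*(-36 + 324)/3 = (13/3)*288 = 1248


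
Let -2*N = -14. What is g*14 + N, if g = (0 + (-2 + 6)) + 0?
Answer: 63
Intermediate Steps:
N = 7 (N = -½*(-14) = 7)
g = 4 (g = (0 + 4) + 0 = 4 + 0 = 4)
g*14 + N = 4*14 + 7 = 56 + 7 = 63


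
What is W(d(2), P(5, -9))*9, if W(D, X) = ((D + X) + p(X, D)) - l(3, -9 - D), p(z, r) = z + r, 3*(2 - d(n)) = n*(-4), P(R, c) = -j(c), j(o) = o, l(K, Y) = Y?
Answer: 369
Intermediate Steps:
P(R, c) = -c
d(n) = 2 + 4*n/3 (d(n) = 2 - n*(-4)/3 = 2 - (-4)*n/3 = 2 + 4*n/3)
p(z, r) = r + z
W(D, X) = 9 + 2*X + 3*D (W(D, X) = ((D + X) + (D + X)) - (-9 - D) = (2*D + 2*X) + (9 + D) = 9 + 2*X + 3*D)
W(d(2), P(5, -9))*9 = (9 + 2*(-1*(-9)) + 3*(2 + (4/3)*2))*9 = (9 + 2*9 + 3*(2 + 8/3))*9 = (9 + 18 + 3*(14/3))*9 = (9 + 18 + 14)*9 = 41*9 = 369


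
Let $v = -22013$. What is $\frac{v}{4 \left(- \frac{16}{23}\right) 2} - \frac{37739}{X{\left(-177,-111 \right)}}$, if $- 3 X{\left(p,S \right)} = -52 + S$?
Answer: $\frac{68034961}{20864} \approx 3260.9$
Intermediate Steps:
$X{\left(p,S \right)} = \frac{52}{3} - \frac{S}{3}$ ($X{\left(p,S \right)} = - \frac{-52 + S}{3} = \frac{52}{3} - \frac{S}{3}$)
$\frac{v}{4 \left(- \frac{16}{23}\right) 2} - \frac{37739}{X{\left(-177,-111 \right)}} = - \frac{22013}{4 \left(- \frac{16}{23}\right) 2} - \frac{37739}{\frac{52}{3} - -37} = - \frac{22013}{4 \left(\left(-16\right) \frac{1}{23}\right) 2} - \frac{37739}{\frac{52}{3} + 37} = - \frac{22013}{4 \left(- \frac{16}{23}\right) 2} - \frac{37739}{\frac{163}{3}} = - \frac{22013}{\left(- \frac{64}{23}\right) 2} - \frac{113217}{163} = - \frac{22013}{- \frac{128}{23}} - \frac{113217}{163} = \left(-22013\right) \left(- \frac{23}{128}\right) - \frac{113217}{163} = \frac{506299}{128} - \frac{113217}{163} = \frac{68034961}{20864}$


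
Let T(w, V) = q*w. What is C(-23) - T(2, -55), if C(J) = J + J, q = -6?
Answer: -34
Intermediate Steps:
C(J) = 2*J
T(w, V) = -6*w
C(-23) - T(2, -55) = 2*(-23) - (-6)*2 = -46 - 1*(-12) = -46 + 12 = -34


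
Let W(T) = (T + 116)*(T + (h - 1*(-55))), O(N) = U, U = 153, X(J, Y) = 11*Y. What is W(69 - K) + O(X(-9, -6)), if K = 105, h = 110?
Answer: 10473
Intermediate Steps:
O(N) = 153
W(T) = (116 + T)*(165 + T) (W(T) = (T + 116)*(T + (110 - 1*(-55))) = (116 + T)*(T + (110 + 55)) = (116 + T)*(T + 165) = (116 + T)*(165 + T))
W(69 - K) + O(X(-9, -6)) = (19140 + (69 - 1*105)² + 281*(69 - 1*105)) + 153 = (19140 + (69 - 105)² + 281*(69 - 105)) + 153 = (19140 + (-36)² + 281*(-36)) + 153 = (19140 + 1296 - 10116) + 153 = 10320 + 153 = 10473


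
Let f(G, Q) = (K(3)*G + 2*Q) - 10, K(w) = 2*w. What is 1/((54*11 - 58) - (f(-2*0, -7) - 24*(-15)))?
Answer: 1/200 ≈ 0.0050000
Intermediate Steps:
f(G, Q) = -10 + 2*Q + 6*G (f(G, Q) = ((2*3)*G + 2*Q) - 10 = (6*G + 2*Q) - 10 = (2*Q + 6*G) - 10 = -10 + 2*Q + 6*G)
1/((54*11 - 58) - (f(-2*0, -7) - 24*(-15))) = 1/((54*11 - 58) - ((-10 + 2*(-7) + 6*(-2*0)) - 24*(-15))) = 1/((594 - 58) - ((-10 - 14 + 6*0) + 360)) = 1/(536 - ((-10 - 14 + 0) + 360)) = 1/(536 - (-24 + 360)) = 1/(536 - 1*336) = 1/(536 - 336) = 1/200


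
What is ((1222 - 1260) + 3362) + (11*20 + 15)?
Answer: 3559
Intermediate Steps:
((1222 - 1260) + 3362) + (11*20 + 15) = (-38 + 3362) + (220 + 15) = 3324 + 235 = 3559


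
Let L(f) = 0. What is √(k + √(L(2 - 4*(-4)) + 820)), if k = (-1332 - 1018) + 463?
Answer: √(-1887 + 2*√205) ≈ 43.109*I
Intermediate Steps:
k = -1887 (k = -2350 + 463 = -1887)
√(k + √(L(2 - 4*(-4)) + 820)) = √(-1887 + √(0 + 820)) = √(-1887 + √820) = √(-1887 + 2*√205)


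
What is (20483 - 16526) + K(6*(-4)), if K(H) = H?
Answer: 3933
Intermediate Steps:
(20483 - 16526) + K(6*(-4)) = (20483 - 16526) + 6*(-4) = 3957 - 24 = 3933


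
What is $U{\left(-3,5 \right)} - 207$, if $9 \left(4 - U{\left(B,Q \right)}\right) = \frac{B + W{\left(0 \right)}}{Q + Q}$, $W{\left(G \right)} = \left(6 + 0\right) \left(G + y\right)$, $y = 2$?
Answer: $- \frac{2031}{10} \approx -203.1$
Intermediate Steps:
$W{\left(G \right)} = 12 + 6 G$ ($W{\left(G \right)} = \left(6 + 0\right) \left(G + 2\right) = 6 \left(2 + G\right) = 12 + 6 G$)
$U{\left(B,Q \right)} = 4 - \frac{12 + B}{18 Q}$ ($U{\left(B,Q \right)} = 4 - \frac{\left(B + \left(12 + 6 \cdot 0\right)\right) \frac{1}{Q + Q}}{9} = 4 - \frac{\left(B + \left(12 + 0\right)\right) \frac{1}{2 Q}}{9} = 4 - \frac{\left(B + 12\right) \frac{1}{2 Q}}{9} = 4 - \frac{\left(12 + B\right) \frac{1}{2 Q}}{9} = 4 - \frac{\frac{1}{2} \frac{1}{Q} \left(12 + B\right)}{9} = 4 - \frac{12 + B}{18 Q}$)
$U{\left(-3,5 \right)} - 207 = \frac{-12 - -3 + 72 \cdot 5}{18 \cdot 5} - 207 = \frac{1}{18} \cdot \frac{1}{5} \left(-12 + 3 + 360\right) - 207 = \frac{1}{18} \cdot \frac{1}{5} \cdot 351 - 207 = \frac{39}{10} - 207 = - \frac{2031}{10}$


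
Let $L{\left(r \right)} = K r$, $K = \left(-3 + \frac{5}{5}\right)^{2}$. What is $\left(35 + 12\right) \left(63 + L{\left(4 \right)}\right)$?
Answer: $3713$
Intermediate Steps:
$K = 4$ ($K = \left(-3 + 5 \cdot \frac{1}{5}\right)^{2} = \left(-3 + 1\right)^{2} = \left(-2\right)^{2} = 4$)
$L{\left(r \right)} = 4 r$
$\left(35 + 12\right) \left(63 + L{\left(4 \right)}\right) = \left(35 + 12\right) \left(63 + 4 \cdot 4\right) = 47 \left(63 + 16\right) = 47 \cdot 79 = 3713$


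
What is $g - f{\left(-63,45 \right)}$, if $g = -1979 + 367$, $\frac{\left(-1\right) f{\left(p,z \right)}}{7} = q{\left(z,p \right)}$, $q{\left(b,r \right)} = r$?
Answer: $-2053$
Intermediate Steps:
$f{\left(p,z \right)} = - 7 p$
$g = -1612$
$g - f{\left(-63,45 \right)} = -1612 - \left(-7\right) \left(-63\right) = -1612 - 441 = -2053$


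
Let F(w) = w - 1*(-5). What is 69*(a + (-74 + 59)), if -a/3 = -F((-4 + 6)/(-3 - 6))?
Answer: -46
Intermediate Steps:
F(w) = 5 + w (F(w) = w + 5 = 5 + w)
a = 43/3 (a = -(-3)*(5 + (-4 + 6)/(-3 - 6)) = -(-3)*(5 + 2/(-9)) = -(-3)*(5 + 2*(-⅑)) = -(-3)*(5 - 2/9) = -(-3)*43/9 = -3*(-43/9) = 43/3 ≈ 14.333)
69*(a + (-74 + 59)) = 69*(43/3 + (-74 + 59)) = 69*(43/3 - 15) = 69*(-⅔) = -46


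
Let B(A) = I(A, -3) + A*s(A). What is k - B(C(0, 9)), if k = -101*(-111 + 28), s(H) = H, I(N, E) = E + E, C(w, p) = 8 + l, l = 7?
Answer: 8164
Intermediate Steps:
C(w, p) = 15 (C(w, p) = 8 + 7 = 15)
I(N, E) = 2*E
B(A) = -6 + A² (B(A) = 2*(-3) + A*A = -6 + A²)
k = 8383 (k = -101*(-83) = 8383)
k - B(C(0, 9)) = 8383 - (-6 + 15²) = 8383 - (-6 + 225) = 8383 - 1*219 = 8383 - 219 = 8164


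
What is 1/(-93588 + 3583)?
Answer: -1/90005 ≈ -1.1110e-5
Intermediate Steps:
1/(-93588 + 3583) = 1/(-90005) = -1/90005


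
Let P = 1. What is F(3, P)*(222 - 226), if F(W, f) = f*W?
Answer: -12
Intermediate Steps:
F(W, f) = W*f
F(3, P)*(222 - 226) = (3*1)*(222 - 226) = 3*(-4) = -12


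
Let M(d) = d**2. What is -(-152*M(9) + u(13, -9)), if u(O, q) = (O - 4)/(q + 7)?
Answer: 24633/2 ≈ 12317.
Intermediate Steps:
u(O, q) = (-4 + O)/(7 + q)
-(-152*M(9) + u(13, -9)) = -(-152*9**2 + (-4 + 13)/(7 - 9)) = -(-152*81 + 9/(-2)) = -(-12312 - 1/2*9) = -(-12312 - 9/2) = -1*(-24633/2) = 24633/2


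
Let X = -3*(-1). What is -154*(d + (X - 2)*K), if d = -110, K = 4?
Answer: 16324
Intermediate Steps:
X = 3
-154*(d + (X - 2)*K) = -154*(-110 + (3 - 2)*4) = -154*(-110 + 1*4) = -154*(-110 + 4) = -154*(-106) = 16324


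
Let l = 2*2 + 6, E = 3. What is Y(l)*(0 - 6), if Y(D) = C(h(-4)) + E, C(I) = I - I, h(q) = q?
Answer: -18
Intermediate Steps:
C(I) = 0
l = 10 (l = 4 + 6 = 10)
Y(D) = 3 (Y(D) = 0 + 3 = 3)
Y(l)*(0 - 6) = 3*(0 - 6) = 3*(-6) = -18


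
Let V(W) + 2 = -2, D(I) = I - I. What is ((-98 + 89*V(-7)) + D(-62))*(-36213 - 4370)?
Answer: 18424682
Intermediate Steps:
D(I) = 0
V(W) = -4 (V(W) = -2 - 2 = -4)
((-98 + 89*V(-7)) + D(-62))*(-36213 - 4370) = ((-98 + 89*(-4)) + 0)*(-36213 - 4370) = ((-98 - 356) + 0)*(-40583) = (-454 + 0)*(-40583) = -454*(-40583) = 18424682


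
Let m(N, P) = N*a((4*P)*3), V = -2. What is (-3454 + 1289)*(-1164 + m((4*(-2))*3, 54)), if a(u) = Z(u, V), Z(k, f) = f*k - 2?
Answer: -64924020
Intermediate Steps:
Z(k, f) = -2 + f*k
a(u) = -2 - 2*u
m(N, P) = N*(-2 - 24*P) (m(N, P) = N*(-2 - 2*4*P*3) = N*(-2 - 24*P))
(-3454 + 1289)*(-1164 + m((4*(-2))*3, 54)) = (-3454 + 1289)*(-1164 - 2*(4*(-2))*3*(1 + 12*54)) = -2165*(-1164 - 2*(-8*3)*(1 + 648)) = -2165*(-1164 - 2*(-24)*649) = -2165*(-1164 + 31152) = -2165*29988 = -64924020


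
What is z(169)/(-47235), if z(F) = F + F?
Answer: -338/47235 ≈ -0.0071557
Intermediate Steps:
z(F) = 2*F
z(169)/(-47235) = (2*169)/(-47235) = 338*(-1/47235) = -338/47235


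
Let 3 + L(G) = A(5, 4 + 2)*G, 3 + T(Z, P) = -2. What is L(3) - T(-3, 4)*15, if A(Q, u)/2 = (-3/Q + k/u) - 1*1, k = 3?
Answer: 327/5 ≈ 65.400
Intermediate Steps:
T(Z, P) = -5 (T(Z, P) = -3 - 2 = -5)
A(Q, u) = -2 - 6/Q + 6/u (A(Q, u) = 2*((-3/Q + 3/u) - 1*1) = 2*((-3/Q + 3/u) - 1) = 2*(-1 - 3/Q + 3/u) = -2 - 6/Q + 6/u)
L(G) = -3 - 11*G/5 (L(G) = -3 + (-2 - 6/5 + 6/(4 + 2))*G = -3 + (-2 - 6*⅕ + 6/6)*G = -3 + (-2 - 6/5 + 6*(⅙))*G = -3 + (-2 - 6/5 + 1)*G = -3 - 11*G/5)
L(3) - T(-3, 4)*15 = (-3 - 11/5*3) - (-5)*15 = (-3 - 33/5) - 1*(-75) = -48/5 + 75 = 327/5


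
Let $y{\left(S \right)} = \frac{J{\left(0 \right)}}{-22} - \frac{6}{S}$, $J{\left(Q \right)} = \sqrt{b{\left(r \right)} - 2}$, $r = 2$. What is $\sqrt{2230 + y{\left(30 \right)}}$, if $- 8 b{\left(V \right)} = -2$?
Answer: $\frac{\sqrt{26980580 - 275 i \sqrt{7}}}{110} \approx 47.221 - 0.0006367 i$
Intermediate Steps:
$b{\left(V \right)} = \frac{1}{4}$ ($b{\left(V \right)} = \left(- \frac{1}{8}\right) \left(-2\right) = \frac{1}{4}$)
$J{\left(Q \right)} = \frac{i \sqrt{7}}{2}$ ($J{\left(Q \right)} = \sqrt{\frac{1}{4} - 2} = \sqrt{- \frac{7}{4}} = \frac{i \sqrt{7}}{2}$)
$y{\left(S \right)} = - \frac{6}{S} - \frac{i \sqrt{7}}{44}$ ($y{\left(S \right)} = \frac{\frac{1}{2} i \sqrt{7}}{-22} - \frac{6}{S} = \frac{i \sqrt{7}}{2} \left(- \frac{1}{22}\right) - \frac{6}{S} = - \frac{i \sqrt{7}}{44} - \frac{6}{S} = - \frac{6}{S} - \frac{i \sqrt{7}}{44}$)
$\sqrt{2230 + y{\left(30 \right)}} = \sqrt{2230 - \left(\frac{1}{5} + \frac{i \sqrt{7}}{44}\right)} = \sqrt{\frac{11149}{5} - \frac{i \sqrt{7}}{44}}$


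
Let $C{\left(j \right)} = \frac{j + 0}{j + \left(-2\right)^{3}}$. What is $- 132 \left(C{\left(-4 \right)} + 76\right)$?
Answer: $-10076$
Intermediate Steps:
$C{\left(j \right)} = \frac{j}{-8 + j}$ ($C{\left(j \right)} = \frac{j}{j - 8} = \frac{j}{-8 + j}$)
$- 132 \left(C{\left(-4 \right)} + 76\right) = - 132 \left(- \frac{4}{-8 - 4} + 76\right) = - 132 \left(- \frac{4}{-12} + 76\right) = - 132 \left(\left(-4\right) \left(- \frac{1}{12}\right) + 76\right) = - 132 \left(\frac{1}{3} + 76\right) = \left(-132\right) \frac{229}{3} = -10076$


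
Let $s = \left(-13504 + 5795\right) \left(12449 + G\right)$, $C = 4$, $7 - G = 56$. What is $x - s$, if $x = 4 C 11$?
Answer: $95591776$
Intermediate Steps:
$G = -49$ ($G = 7 - 56 = -49$)
$s = -95591600$ ($s = \left(-13504 + 5795\right) \left(12449 - 49\right) = \left(-7709\right) 12400 = -95591600$)
$x = 176$ ($x = 4 \cdot 4 \cdot 11 = 16 \cdot 11 = 176$)
$x - s = 176 - -95591600 = 176 + 95591600 = 95591776$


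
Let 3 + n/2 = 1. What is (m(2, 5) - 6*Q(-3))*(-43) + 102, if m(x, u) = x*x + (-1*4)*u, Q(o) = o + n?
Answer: -1016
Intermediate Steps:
n = -4 (n = -6 + 2*1 = -6 + 2 = -4)
Q(o) = -4 + o (Q(o) = o - 4 = -4 + o)
m(x, u) = x² - 4*u
(m(2, 5) - 6*Q(-3))*(-43) + 102 = ((2² - 4*5) - 6*(-4 - 3))*(-43) + 102 = ((4 - 20) - 6*(-7))*(-43) + 102 = (-16 + 42)*(-43) + 102 = 26*(-43) + 102 = -1118 + 102 = -1016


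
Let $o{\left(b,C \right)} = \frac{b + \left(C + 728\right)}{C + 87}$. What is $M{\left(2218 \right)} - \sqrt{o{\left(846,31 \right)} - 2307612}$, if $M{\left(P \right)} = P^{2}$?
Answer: $4919524 - \frac{3 i \sqrt{3570111122}}{118} \approx 4.9195 \cdot 10^{6} - 1519.1 i$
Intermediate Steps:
$o{\left(b,C \right)} = \frac{728 + C + b}{87 + C}$ ($o{\left(b,C \right)} = \frac{b + \left(728 + C\right)}{87 + C} = \frac{728 + C + b}{87 + C}$)
$M{\left(2218 \right)} - \sqrt{o{\left(846,31 \right)} - 2307612} = 2218^{2} - \sqrt{\frac{728 + 31 + 846}{87 + 31} - 2307612} = 4919524 - \sqrt{\frac{1}{118} \cdot 1605 - 2307612} = 4919524 - \sqrt{\frac{1605}{118} - 2307612} = 4919524 - \sqrt{- \frac{272296611}{118}} = 4919524 - \frac{3 i \sqrt{3570111122}}{118}$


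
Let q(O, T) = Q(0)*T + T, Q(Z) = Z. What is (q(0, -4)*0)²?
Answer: 0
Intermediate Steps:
q(O, T) = T (q(O, T) = 0*T + T = 0 + T = T)
(q(0, -4)*0)² = (-4*0)² = 0² = 0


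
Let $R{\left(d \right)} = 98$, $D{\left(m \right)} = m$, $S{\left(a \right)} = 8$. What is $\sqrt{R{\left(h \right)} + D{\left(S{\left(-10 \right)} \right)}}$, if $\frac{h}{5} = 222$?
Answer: $\sqrt{106} \approx 10.296$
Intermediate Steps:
$h = 1110$ ($h = 5 \cdot 222 = 1110$)
$\sqrt{R{\left(h \right)} + D{\left(S{\left(-10 \right)} \right)}} = \sqrt{98 + 8} = \sqrt{106}$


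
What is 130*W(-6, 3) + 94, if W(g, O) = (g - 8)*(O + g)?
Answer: 5554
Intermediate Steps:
W(g, O) = (-8 + g)*(O + g)
130*W(-6, 3) + 94 = 130*((-6)**2 - 8*3 - 8*(-6) + 3*(-6)) + 94 = 130*(36 - 24 + 48 - 18) + 94 = 130*42 + 94 = 5460 + 94 = 5554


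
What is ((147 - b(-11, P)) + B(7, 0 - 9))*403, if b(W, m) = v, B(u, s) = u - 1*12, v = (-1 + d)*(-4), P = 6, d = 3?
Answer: 60450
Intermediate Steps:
v = -8 (v = (-1 + 3)*(-4) = 2*(-4) = -8)
B(u, s) = -12 + u (B(u, s) = u - 12 = -12 + u)
b(W, m) = -8
((147 - b(-11, P)) + B(7, 0 - 9))*403 = ((147 - 1*(-8)) + (-12 + 7))*403 = ((147 + 8) - 5)*403 = (155 - 5)*403 = 150*403 = 60450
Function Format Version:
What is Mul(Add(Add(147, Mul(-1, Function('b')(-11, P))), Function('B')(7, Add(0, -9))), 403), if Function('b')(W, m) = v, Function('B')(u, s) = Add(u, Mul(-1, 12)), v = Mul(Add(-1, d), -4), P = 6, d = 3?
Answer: 60450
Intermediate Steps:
v = -8 (v = Mul(Add(-1, 3), -4) = Mul(2, -4) = -8)
Function('B')(u, s) = Add(-12, u) (Function('B')(u, s) = Add(u, -12) = Add(-12, u))
Function('b')(W, m) = -8
Mul(Add(Add(147, Mul(-1, Function('b')(-11, P))), Function('B')(7, Add(0, -9))), 403) = Mul(Add(Add(147, Mul(-1, -8)), Add(-12, 7)), 403) = Mul(Add(Add(147, 8), -5), 403) = Mul(Add(155, -5), 403) = Mul(150, 403) = 60450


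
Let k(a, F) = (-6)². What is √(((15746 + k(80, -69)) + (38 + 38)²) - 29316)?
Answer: 3*I*√862 ≈ 88.079*I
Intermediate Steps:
k(a, F) = 36
√(((15746 + k(80, -69)) + (38 + 38)²) - 29316) = √(((15746 + 36) + (38 + 38)²) - 29316) = √((15782 + 76²) - 29316) = √((15782 + 5776) - 29316) = √(21558 - 29316) = √(-7758) = 3*I*√862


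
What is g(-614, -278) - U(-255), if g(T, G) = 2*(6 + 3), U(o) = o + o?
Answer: 528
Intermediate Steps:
U(o) = 2*o
g(T, G) = 18 (g(T, G) = 2*9 = 18)
g(-614, -278) - U(-255) = 18 - 2*(-255) = 18 - 1*(-510) = 18 + 510 = 528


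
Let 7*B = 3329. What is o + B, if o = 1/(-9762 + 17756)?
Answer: 3801719/7994 ≈ 475.57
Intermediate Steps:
B = 3329/7 (B = (1/7)*3329 = 3329/7 ≈ 475.57)
o = 1/7994 ≈ 0.00012509
o + B = 1/7994 + 3329/7 = 3801719/7994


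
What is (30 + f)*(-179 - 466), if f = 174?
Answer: -131580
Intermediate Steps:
(30 + f)*(-179 - 466) = (30 + 174)*(-179 - 466) = 204*(-645) = -131580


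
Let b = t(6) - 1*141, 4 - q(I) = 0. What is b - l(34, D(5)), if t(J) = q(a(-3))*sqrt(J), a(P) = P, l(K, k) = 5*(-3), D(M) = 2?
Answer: -126 + 4*sqrt(6) ≈ -116.20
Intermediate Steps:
l(K, k) = -15
q(I) = 4 (q(I) = 4 - 1*0 = 4 + 0 = 4)
t(J) = 4*sqrt(J)
b = -141 + 4*sqrt(6) (b = 4*sqrt(6) - 1*141 = 4*sqrt(6) - 141 = -141 + 4*sqrt(6) ≈ -131.20)
b - l(34, D(5)) = (-141 + 4*sqrt(6)) - 1*(-15) = (-141 + 4*sqrt(6)) + 15 = -126 + 4*sqrt(6)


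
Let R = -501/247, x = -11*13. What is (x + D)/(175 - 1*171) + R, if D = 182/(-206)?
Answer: -966738/25441 ≈ -37.999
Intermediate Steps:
D = -91/103 (D = 182*(-1/206) = -91/103 ≈ -0.88350)
x = -143
R = -501/247 (R = -501*1/247 = -501/247 ≈ -2.0283)
(x + D)/(175 - 1*171) + R = (-143 - 91/103)/(175 - 1*171) - 501/247 = -14820/(103*(175 - 171)) - 501/247 = -14820/103/4 - 501/247 = -14820/103*¼ - 501/247 = -3705/103 - 501/247 = -966738/25441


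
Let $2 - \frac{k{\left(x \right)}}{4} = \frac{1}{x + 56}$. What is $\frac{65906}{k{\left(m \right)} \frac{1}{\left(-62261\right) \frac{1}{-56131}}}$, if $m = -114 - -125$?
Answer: $\frac{137463011111}{14930846} \approx 9206.6$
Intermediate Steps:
$m = 11$ ($m = -114 + 125 = 11$)
$k{\left(x \right)} = 8 - \frac{4}{56 + x}$ ($k{\left(x \right)} = 8 - \frac{4}{x + 56} = 8 - \frac{4}{56 + x}$)
$\frac{65906}{k{\left(m \right)} \frac{1}{\left(-62261\right) \frac{1}{-56131}}} = \frac{65906}{\frac{4 \left(111 + 2 \cdot 11\right)}{56 + 11} \frac{1}{\left(-62261\right) \frac{1}{-56131}}} = \frac{65906}{\frac{4 \left(111 + 22\right)}{67} \frac{1}{\left(-62261\right) \left(- \frac{1}{56131}\right)}} = \frac{65906}{4 \cdot \frac{1}{67} \cdot 133 \frac{1}{\frac{62261}{56131}}} = \frac{65906}{\frac{532}{67} \cdot \frac{56131}{62261}} = \frac{65906}{\frac{29861692}{4171487}} = 65906 \cdot \frac{4171487}{29861692} = \frac{137463011111}{14930846}$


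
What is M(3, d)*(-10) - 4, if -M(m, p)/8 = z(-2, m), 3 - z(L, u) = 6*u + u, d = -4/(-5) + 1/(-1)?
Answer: -1444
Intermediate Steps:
d = -⅕ (d = -4*(-⅕) + 1*(-1) = ⅘ - 1 = -⅕ ≈ -0.20000)
z(L, u) = 3 - 7*u (z(L, u) = 3 - (6*u + u) = 3 - 7*u)
M(m, p) = -24 + 56*m (M(m, p) = -8*(3 - 7*m) = -24 + 56*m)
M(3, d)*(-10) - 4 = (-24 + 56*3)*(-10) - 4 = (-24 + 168)*(-10) - 4 = 144*(-10) - 4 = -1440 - 4 = -1444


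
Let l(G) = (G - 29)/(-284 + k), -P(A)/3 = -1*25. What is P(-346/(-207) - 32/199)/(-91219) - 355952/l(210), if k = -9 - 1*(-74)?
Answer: 7110839208297/16510639 ≈ 4.3068e+5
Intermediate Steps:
k = 65 (k = -9 + 74 = 65)
P(A) = 75 (P(A) = -(-3)*25 = -3*(-25) = 75)
l(G) = 29/219 - G/219 (l(G) = (G - 29)/(-284 + 65) = (-29 + G)/(-219) = (-29 + G)*(-1/219) = 29/219 - G/219)
P(-346/(-207) - 32/199)/(-91219) - 355952/l(210) = 75/(-91219) - 355952/(29/219 - 1/219*210) = 75*(-1/91219) - 355952/(29/219 - 70/73) = -75/91219 - 355952/(-181/219) = -75/91219 - 355952*(-219/181) = -75/91219 + 77953488/181 = 7110839208297/16510639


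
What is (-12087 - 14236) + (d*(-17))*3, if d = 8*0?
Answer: -26323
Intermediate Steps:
d = 0
(-12087 - 14236) + (d*(-17))*3 = (-12087 - 14236) + (0*(-17))*3 = -26323 + 0*3 = -26323 + 0 = -26323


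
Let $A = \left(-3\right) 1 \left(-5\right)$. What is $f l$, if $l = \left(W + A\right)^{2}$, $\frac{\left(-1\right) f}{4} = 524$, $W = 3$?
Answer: $-679104$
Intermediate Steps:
$f = -2096$ ($f = \left(-4\right) 524 = -2096$)
$A = 15$ ($A = \left(-3\right) \left(-5\right) = 15$)
$l = 324$ ($l = \left(3 + 15\right)^{2} = 18^{2} = 324$)
$f l = \left(-2096\right) 324 = -679104$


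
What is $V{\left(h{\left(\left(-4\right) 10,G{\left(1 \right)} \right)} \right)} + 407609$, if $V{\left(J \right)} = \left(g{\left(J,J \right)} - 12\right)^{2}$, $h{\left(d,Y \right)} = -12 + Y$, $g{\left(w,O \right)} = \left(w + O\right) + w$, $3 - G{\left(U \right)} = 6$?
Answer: $410858$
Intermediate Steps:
$G{\left(U \right)} = -3$ ($G{\left(U \right)} = 3 - 6 = -3$)
$g{\left(w,O \right)} = O + 2 w$ ($g{\left(w,O \right)} = \left(O + w\right) + w = O + 2 w$)
$V{\left(J \right)} = \left(-12 + 3 J\right)^{2}$ ($V{\left(J \right)} = \left(\left(J + 2 J\right) - 12\right)^{2} = \left(3 J - 12\right)^{2} = \left(-12 + 3 J\right)^{2}$)
$V{\left(h{\left(\left(-4\right) 10,G{\left(1 \right)} \right)} \right)} + 407609 = 9 \left(-4 - 15\right)^{2} + 407609 = 9 \left(-19\right)^{2} + 407609 = 9 \cdot 361 + 407609 = 3249 + 407609 = 410858$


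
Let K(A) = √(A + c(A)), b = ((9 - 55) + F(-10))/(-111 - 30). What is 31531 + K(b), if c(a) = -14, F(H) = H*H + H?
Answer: 31531 + I*√284538/141 ≈ 31531.0 + 3.7831*I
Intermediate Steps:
F(H) = H + H² (F(H) = H² + H = H + H²)
b = -44/141 (b = ((9 - 55) - 10*(1 - 10))/(-111 - 30) = (-46 - 10*(-9))/(-141) = (-46 + 90)*(-1/141) = 44*(-1/141) = -44/141 ≈ -0.31206)
K(A) = √(-14 + A) (K(A) = √(A - 14) = √(-14 + A))
31531 + K(b) = 31531 + √(-14 - 44/141) = 31531 + √(-2018/141) = 31531 + I*√284538/141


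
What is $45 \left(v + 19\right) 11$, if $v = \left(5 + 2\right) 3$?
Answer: $19800$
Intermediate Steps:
$v = 21$ ($v = 7 \cdot 3 = 21$)
$45 \left(v + 19\right) 11 = 45 \left(21 + 19\right) 11 = 45 \cdot 40 \cdot 11 = 45 \cdot 440 = 19800$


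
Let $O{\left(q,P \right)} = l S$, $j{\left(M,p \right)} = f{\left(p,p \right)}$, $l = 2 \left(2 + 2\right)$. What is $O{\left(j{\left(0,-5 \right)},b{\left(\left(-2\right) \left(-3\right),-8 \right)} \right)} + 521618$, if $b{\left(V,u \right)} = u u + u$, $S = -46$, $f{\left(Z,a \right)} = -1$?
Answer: $521250$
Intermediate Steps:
$l = 8$ ($l = 2 \cdot 4 = 8$)
$j{\left(M,p \right)} = -1$
$b{\left(V,u \right)} = u + u^{2}$ ($b{\left(V,u \right)} = u^{2} + u = u + u^{2}$)
$O{\left(q,P \right)} = -368$ ($O{\left(q,P \right)} = 8 \left(-46\right) = -368$)
$O{\left(j{\left(0,-5 \right)},b{\left(\left(-2\right) \left(-3\right),-8 \right)} \right)} + 521618 = -368 + 521618 = 521250$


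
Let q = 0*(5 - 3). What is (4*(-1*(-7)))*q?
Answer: 0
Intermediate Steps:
q = 0 (q = 0*2 = 0)
(4*(-1*(-7)))*q = (4*(-1*(-7)))*0 = (4*7)*0 = 28*0 = 0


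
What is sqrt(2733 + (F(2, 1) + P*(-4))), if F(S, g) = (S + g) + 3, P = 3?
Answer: 3*sqrt(303) ≈ 52.221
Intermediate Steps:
F(S, g) = 3 + S + g
sqrt(2733 + (F(2, 1) + P*(-4))) = sqrt(2733 + ((3 + 2 + 1) + 3*(-4))) = sqrt(2733 + (6 - 12)) = sqrt(2733 - 6) = sqrt(2727) = 3*sqrt(303)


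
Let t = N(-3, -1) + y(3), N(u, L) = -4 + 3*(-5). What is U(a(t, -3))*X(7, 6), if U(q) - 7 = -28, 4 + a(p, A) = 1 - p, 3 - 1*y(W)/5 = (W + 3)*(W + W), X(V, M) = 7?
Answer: -147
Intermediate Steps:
N(u, L) = -19 (N(u, L) = -4 - 15 = -19)
y(W) = 15 - 10*W*(3 + W) (y(W) = 15 - 5*(W + 3)*(W + W) = 15 - 5*(3 + W)*2*W = 15 - 10*W*(3 + W))
t = -184 (t = -19 + (15 - 30*3 - 10*3²) = -19 + (15 - 90 - 10*9) = -19 + (15 - 90 - 90) = -19 - 165 = -184)
a(p, A) = -3 - p (a(p, A) = -4 + (1 - p) = -3 - p)
U(q) = -21 (U(q) = 7 - 28 = -21)
U(a(t, -3))*X(7, 6) = -21*7 = -147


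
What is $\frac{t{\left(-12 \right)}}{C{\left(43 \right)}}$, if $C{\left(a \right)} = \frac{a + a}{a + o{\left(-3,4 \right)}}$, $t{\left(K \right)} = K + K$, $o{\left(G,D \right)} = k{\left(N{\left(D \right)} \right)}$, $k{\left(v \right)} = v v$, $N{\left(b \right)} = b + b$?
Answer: $- \frac{1284}{43} \approx -29.86$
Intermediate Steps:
$N{\left(b \right)} = 2 b$
$k{\left(v \right)} = v^{2}$
$o{\left(G,D \right)} = 4 D^{2}$ ($o{\left(G,D \right)} = \left(2 D\right)^{2} = 4 D^{2}$)
$t{\left(K \right)} = 2 K$
$C{\left(a \right)} = \frac{2 a}{64 + a}$ ($C{\left(a \right)} = \frac{a + a}{a + 4 \cdot 4^{2}} = \frac{2 a}{a + 4 \cdot 16} = \frac{2 a}{a + 64} = \frac{2 a}{64 + a}$)
$\frac{t{\left(-12 \right)}}{C{\left(43 \right)}} = \frac{2 \left(-12\right)}{2 \cdot 43 \frac{1}{64 + 43}} = - \frac{24}{2 \cdot 43 \cdot \frac{1}{107}} = - \frac{24}{\frac{86}{107}} = \left(-24\right) \frac{107}{86} = - \frac{1284}{43}$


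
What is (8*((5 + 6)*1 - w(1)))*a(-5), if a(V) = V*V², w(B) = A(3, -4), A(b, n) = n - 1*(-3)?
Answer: -12000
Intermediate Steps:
A(b, n) = 3 + n (A(b, n) = n + 3 = 3 + n)
w(B) = -1 (w(B) = 3 - 4 = -1)
a(V) = V³
(8*((5 + 6)*1 - w(1)))*a(-5) = (8*((5 + 6)*1 - 1*(-1)))*(-5)³ = (8*(11*1 + 1))*(-125) = (8*(11 + 1))*(-125) = (8*12)*(-125) = 96*(-125) = -12000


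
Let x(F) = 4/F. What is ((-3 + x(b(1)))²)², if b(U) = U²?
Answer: 1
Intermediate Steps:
((-3 + x(b(1)))²)² = ((-3 + 4/(1²))²)² = ((-3 + 4/1)²)² = ((-3 + 4*1)²)² = ((-3 + 4)²)² = (1²)² = 1² = 1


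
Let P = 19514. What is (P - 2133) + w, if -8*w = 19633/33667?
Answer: 4681309383/269336 ≈ 17381.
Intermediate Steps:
w = -19633/269336 (w = -19633/(8*33667) = -⅛*19633/33667 = -19633/269336 ≈ -0.072894)
(P - 2133) + w = (19514 - 2133) - 19633/269336 = 17381 - 19633/269336 = 4681309383/269336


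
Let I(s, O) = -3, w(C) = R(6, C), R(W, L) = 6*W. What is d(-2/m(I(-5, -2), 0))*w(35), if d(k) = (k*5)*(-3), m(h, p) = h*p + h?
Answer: -360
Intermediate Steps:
w(C) = 36 (w(C) = 6*6 = 36)
m(h, p) = h + h*p
d(k) = -15*k (d(k) = (5*k)*(-3) = -15*k)
d(-2/m(I(-5, -2), 0))*w(35) = -(-30)/((-3*(1 + 0)))*36 = -(-30)/((-3*1))*36 = -(-30)/(-3)*36 = -(-30)*(-1)/3*36 = -15*2/3*36 = -10*36 = -360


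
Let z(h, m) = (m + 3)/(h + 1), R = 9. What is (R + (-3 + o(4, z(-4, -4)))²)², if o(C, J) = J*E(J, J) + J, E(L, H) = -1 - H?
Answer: 2289169/6561 ≈ 348.91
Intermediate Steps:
z(h, m) = (3 + m)/(1 + h)
o(C, J) = J + J*(-1 - J) (o(C, J) = J*(-1 - J) + J = J + J*(-1 - J))
(R + (-3 + o(4, z(-4, -4)))²)² = (9 + (-3 - ((3 - 4)/(1 - 4))²)²)² = (9 + (-3 - (-1/(-3))²)²)² = (9 + (-3 - (-⅓*(-1))²)²)² = (9 + (-3 - (⅓)²)²)² = (9 + (-3 - 1*⅑)²)² = (9 + (-3 - ⅑)²)² = (9 + (-28/9)²)² = (9 + 784/81)² = (1513/81)² = 2289169/6561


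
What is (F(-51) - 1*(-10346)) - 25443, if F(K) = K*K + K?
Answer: -12547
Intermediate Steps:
F(K) = K + K**2 (F(K) = K**2 + K = K + K**2)
(F(-51) - 1*(-10346)) - 25443 = (-51*(1 - 51) - 1*(-10346)) - 25443 = (-51*(-50) + 10346) - 25443 = (2550 + 10346) - 25443 = 12896 - 25443 = -12547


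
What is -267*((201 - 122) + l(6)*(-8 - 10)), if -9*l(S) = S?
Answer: -24297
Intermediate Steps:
l(S) = -S/9
-267*((201 - 122) + l(6)*(-8 - 10)) = -267*((201 - 122) + (-⅑*6)*(-8 - 10)) = -267*(79 - ⅔*(-18)) = -267*(79 + 12) = -267*91 = -24297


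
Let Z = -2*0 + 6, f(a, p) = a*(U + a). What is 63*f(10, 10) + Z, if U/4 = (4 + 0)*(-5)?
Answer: -44094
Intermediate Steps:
U = -80 (U = 4*((4 + 0)*(-5)) = 4*(4*(-5)) = 4*(-20) = -80)
f(a, p) = a*(-80 + a)
Z = 6 (Z = 0 + 6 = 6)
63*f(10, 10) + Z = 63*(10*(-80 + 10)) + 6 = 63*(10*(-70)) + 6 = 63*(-700) + 6 = -44100 + 6 = -44094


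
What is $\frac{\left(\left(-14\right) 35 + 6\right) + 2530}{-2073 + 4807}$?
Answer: $\frac{1023}{1367} \approx 0.74835$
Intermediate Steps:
$\frac{\left(\left(-14\right) 35 + 6\right) + 2530}{-2073 + 4807} = \frac{\left(-490 + 6\right) + 2530}{2734} = \left(-484 + 2530\right) \frac{1}{2734} = 2046 \cdot \frac{1}{2734} = \frac{1023}{1367}$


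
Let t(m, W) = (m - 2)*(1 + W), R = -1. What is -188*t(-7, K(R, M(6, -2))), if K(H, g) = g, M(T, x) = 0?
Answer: 1692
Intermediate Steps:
t(m, W) = (1 + W)*(-2 + m) (t(m, W) = (-2 + m)*(1 + W) = (1 + W)*(-2 + m))
-188*t(-7, K(R, M(6, -2))) = -188*(-2 - 7 - 2*0 + 0*(-7)) = -188*(-2 - 7 + 0 + 0) = -188*(-9) = 1692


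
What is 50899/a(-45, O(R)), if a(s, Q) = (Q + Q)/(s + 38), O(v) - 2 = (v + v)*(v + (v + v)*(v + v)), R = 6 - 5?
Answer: -356293/24 ≈ -14846.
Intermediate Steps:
R = 1
O(v) = 2 + 2*v*(v + 4*v²) (O(v) = 2 + (v + v)*(v + (v + v)*(v + v)) = 2 + (2*v)*(v + (2*v)*(2*v)) = 2 + (2*v)*(v + 4*v²) = 2 + 2*v*(v + 4*v²))
a(s, Q) = 2*Q/(38 + s) (a(s, Q) = (2*Q)/(38 + s) = 2*Q/(38 + s))
50899/a(-45, O(R)) = 50899/((2*(2 + 2*1² + 8*1³)/(38 - 45))) = 50899/((2*(2 + 2*1 + 8*1)/(-7))) = 50899/((2*(2 + 2 + 8)*(-⅐))) = 50899/((2*12*(-⅐))) = 50899/(-24/7) = 50899*(-7/24) = -356293/24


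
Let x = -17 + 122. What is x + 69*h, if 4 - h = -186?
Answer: 13215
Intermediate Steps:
h = 190 (h = 4 - 1*(-186) = 4 + 186 = 190)
x = 105
x + 69*h = 105 + 69*190 = 105 + 13110 = 13215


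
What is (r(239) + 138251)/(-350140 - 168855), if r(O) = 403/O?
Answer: -33042392/124039805 ≈ -0.26639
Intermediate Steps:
(r(239) + 138251)/(-350140 - 168855) = (403/239 + 138251)/(-350140 - 168855) = (403*(1/239) + 138251)/(-518995) = (403/239 + 138251)*(-1/518995) = (33042392/239)*(-1/518995) = -33042392/124039805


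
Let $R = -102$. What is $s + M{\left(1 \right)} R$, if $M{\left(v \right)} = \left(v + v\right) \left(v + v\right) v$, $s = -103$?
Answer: $-511$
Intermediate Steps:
$M{\left(v \right)} = 4 v^{3}$ ($M{\left(v \right)} = 2 v 2 v v = 4 v^{2} v = 4 v^{3}$)
$s + M{\left(1 \right)} R = -103 + 4 \cdot 1^{3} \left(-102\right) = -103 + 4 \cdot 1 \left(-102\right) = -103 + 4 \left(-102\right) = -103 - 408 = -511$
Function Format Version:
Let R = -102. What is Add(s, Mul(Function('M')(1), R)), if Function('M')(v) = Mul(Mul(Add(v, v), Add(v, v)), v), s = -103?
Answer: -511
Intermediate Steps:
Function('M')(v) = Mul(4, Pow(v, 3)) (Function('M')(v) = Mul(Mul(Mul(2, v), Mul(2, v)), v) = Mul(Mul(4, Pow(v, 2)), v) = Mul(4, Pow(v, 3)))
Add(s, Mul(Function('M')(1), R)) = Add(-103, Mul(Mul(4, Pow(1, 3)), -102)) = Add(-103, Mul(Mul(4, 1), -102)) = Add(-103, Mul(4, -102)) = Add(-103, -408) = -511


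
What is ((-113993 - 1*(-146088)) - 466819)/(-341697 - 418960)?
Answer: 434724/760657 ≈ 0.57151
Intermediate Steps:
((-113993 - 1*(-146088)) - 466819)/(-341697 - 418960) = ((-113993 + 146088) - 466819)/(-760657) = (32095 - 466819)*(-1/760657) = -434724*(-1/760657) = 434724/760657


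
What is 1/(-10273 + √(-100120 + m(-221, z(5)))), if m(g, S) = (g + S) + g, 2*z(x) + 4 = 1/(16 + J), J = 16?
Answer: -657472/6760645951 - 8*I*√6436095/6760645951 ≈ -9.725e-5 - 3.002e-6*I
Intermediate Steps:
z(x) = -127/64 (z(x) = -2 + 1/(2*(16 + 16)) = -2 + (½)/32 = -2 + (½)*(1/32) = -2 + 1/64 = -127/64)
m(g, S) = S + 2*g (m(g, S) = (S + g) + g = S + 2*g)
1/(-10273 + √(-100120 + m(-221, z(5)))) = 1/(-10273 + √(-100120 + (-127/64 + 2*(-221)))) = 1/(-10273 + √(-100120 + (-127/64 - 442))) = 1/(-10273 + √(-100120 - 28415/64)) = 1/(-10273 + √(-6436095/64)) = 1/(-10273 + I*√6436095/8)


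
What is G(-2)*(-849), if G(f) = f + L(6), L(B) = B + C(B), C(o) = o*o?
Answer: -33960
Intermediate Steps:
C(o) = o²
L(B) = B + B²
G(f) = 42 + f (G(f) = f + 6*(1 + 6) = f + 6*7 = f + 42 = 42 + f)
G(-2)*(-849) = (42 - 2)*(-849) = 40*(-849) = -33960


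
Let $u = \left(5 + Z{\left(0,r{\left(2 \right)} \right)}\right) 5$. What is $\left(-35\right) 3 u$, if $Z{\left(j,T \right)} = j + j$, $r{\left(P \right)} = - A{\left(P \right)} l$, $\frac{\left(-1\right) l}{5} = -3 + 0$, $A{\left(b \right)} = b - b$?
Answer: $-2625$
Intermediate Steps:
$A{\left(b \right)} = 0$
$l = 15$ ($l = - 5 \left(-3 + 0\right) = \left(-5\right) \left(-3\right) = 15$)
$r{\left(P \right)} = 0$ ($r{\left(P \right)} = \left(-1\right) 0 \cdot 15 = 0 \cdot 15 = 0$)
$Z{\left(j,T \right)} = 2 j$
$u = 25$ ($u = \left(5 + 2 \cdot 0\right) 5 = \left(5 + 0\right) 5 = 5 \cdot 5 = 25$)
$\left(-35\right) 3 u = \left(-35\right) 3 \cdot 25 = \left(-105\right) 25 = -2625$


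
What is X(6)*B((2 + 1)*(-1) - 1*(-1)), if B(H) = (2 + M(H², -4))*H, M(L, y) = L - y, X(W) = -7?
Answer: 140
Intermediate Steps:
B(H) = H*(6 + H²) (B(H) = (2 + (H² - 1*(-4)))*H = (2 + (H² + 4))*H = (2 + (4 + H²))*H = (6 + H²)*H = H*(6 + H²))
X(6)*B((2 + 1)*(-1) - 1*(-1)) = -7*((2 + 1)*(-1) - 1*(-1))*(6 + ((2 + 1)*(-1) - 1*(-1))²) = -7*(3*(-1) + 1)*(6 + (3*(-1) + 1)²) = -7*(-3 + 1)*(6 + (-3 + 1)²) = -(-14)*(6 + (-2)²) = -(-14)*(6 + 4) = -(-14)*10 = -7*(-20) = 140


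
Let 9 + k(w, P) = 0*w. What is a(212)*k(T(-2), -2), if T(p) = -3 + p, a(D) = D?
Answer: -1908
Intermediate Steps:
k(w, P) = -9 (k(w, P) = -9 + 0*w = -9 + 0 = -9)
a(212)*k(T(-2), -2) = 212*(-9) = -1908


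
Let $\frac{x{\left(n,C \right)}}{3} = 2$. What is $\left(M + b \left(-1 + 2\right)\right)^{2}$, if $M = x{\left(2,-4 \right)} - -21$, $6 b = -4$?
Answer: $\frac{6241}{9} \approx 693.44$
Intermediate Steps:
$b = - \frac{2}{3}$ ($b = \frac{1}{6} \left(-4\right) = - \frac{2}{3} \approx -0.66667$)
$x{\left(n,C \right)} = 6$ ($x{\left(n,C \right)} = 3 \cdot 2 = 6$)
$M = 27$ ($M = 6 - -21 = 6 + 21 = 27$)
$\left(M + b \left(-1 + 2\right)\right)^{2} = \left(27 - \frac{2 \left(-1 + 2\right)}{3}\right)^{2} = \left(27 - \frac{2}{3}\right)^{2} = \left(\frac{79}{3}\right)^{2} = \frac{6241}{9}$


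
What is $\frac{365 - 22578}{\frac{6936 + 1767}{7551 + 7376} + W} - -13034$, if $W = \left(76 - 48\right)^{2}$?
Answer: $\frac{152315739563}{11711471} \approx 13006.0$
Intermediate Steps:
$W = 784$ ($W = \left(76 - 48\right)^{2} = 28^{2} = 784$)
$\frac{365 - 22578}{\frac{6936 + 1767}{7551 + 7376} + W} - -13034 = \frac{365 - 22578}{\frac{6936 + 1767}{7551 + 7376} + 784} - -13034 = - \frac{22213}{\frac{8703}{14927} + 784} + 13034 = - \frac{22213}{\frac{11711471}{14927}} + 13034 = \left(-22213\right) \frac{14927}{11711471} + 13034 = - \frac{331573451}{11711471} + 13034 = \frac{152315739563}{11711471}$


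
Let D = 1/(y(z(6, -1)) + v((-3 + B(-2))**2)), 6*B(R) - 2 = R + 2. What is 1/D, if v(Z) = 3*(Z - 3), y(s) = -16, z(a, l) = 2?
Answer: -11/3 ≈ -3.6667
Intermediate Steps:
B(R) = 2/3 + R/6 (B(R) = 1/3 + (R + 2)/6 = 1/3 + (2 + R)/6 = 1/3 + (1/3 + R/6) = 2/3 + R/6)
v(Z) = -9 + 3*Z (v(Z) = 3*(-3 + Z) = -9 + 3*Z)
D = -3/11 (D = 1/(-16 + (-9 + 3*(-3 + (2/3 + (1/6)*(-2)))**2)) = 1/(-16 + (-9 + 3*(-3 + (2/3 - 1/3))**2)) = 1/(-16 + (-9 + 3*(-3 + 1/3)**2)) = 1/(-16 + (-9 + 3*(-8/3)**2)) = 1/(-16 + (-9 + 3*(64/9))) = 1/(-16 + (-9 + 64/3)) = 1/(-16 + 37/3) = 1/(-11/3) = -3/11 ≈ -0.27273)
1/D = 1/(-3/11) = -11/3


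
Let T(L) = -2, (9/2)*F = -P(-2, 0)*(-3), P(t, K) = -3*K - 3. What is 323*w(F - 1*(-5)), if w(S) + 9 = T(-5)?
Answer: -3553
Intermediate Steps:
P(t, K) = -3 - 3*K
F = -2 (F = 2*(-(-3 - 3*0)*(-3))/9 = 2*(-(-3 + 0)*(-3))/9 = 2*(-1*(-3)*(-3))/9 = 2*(3*(-3))/9 = (2/9)*(-9) = -2)
w(S) = -11 (w(S) = -9 - 2 = -11)
323*w(F - 1*(-5)) = 323*(-11) = -3553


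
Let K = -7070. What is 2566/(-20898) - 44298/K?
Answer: 226899496/36937215 ≈ 6.1428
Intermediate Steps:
2566/(-20898) - 44298/K = 2566/(-20898) - 44298/(-7070) = 2566*(-1/20898) - 44298*(-1/7070) = -1283/10449 + 22149/3535 = 226899496/36937215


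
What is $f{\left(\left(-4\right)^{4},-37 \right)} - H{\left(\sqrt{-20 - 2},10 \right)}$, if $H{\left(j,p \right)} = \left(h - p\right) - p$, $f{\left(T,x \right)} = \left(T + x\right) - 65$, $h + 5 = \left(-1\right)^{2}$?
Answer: $178$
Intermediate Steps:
$h = -4$ ($h = -5 + \left(-1\right)^{2} = -5 + 1 = -4$)
$f{\left(T,x \right)} = -65 + T + x$
$H{\left(j,p \right)} = -4 - 2 p$ ($H{\left(j,p \right)} = \left(-4 - p\right) - p = -4 - 2 p$)
$f{\left(\left(-4\right)^{4},-37 \right)} - H{\left(\sqrt{-20 - 2},10 \right)} = \left(-65 + \left(-4\right)^{4} - 37\right) - \left(-4 - 20\right) = \left(-65 + 256 - 37\right) - \left(-4 - 20\right) = 154 - -24 = 154 + 24 = 178$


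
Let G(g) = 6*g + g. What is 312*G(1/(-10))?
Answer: -1092/5 ≈ -218.40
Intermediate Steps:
G(g) = 7*g
312*G(1/(-10)) = 312*(7/(-10)) = 312*(7*(-⅒)) = 312*(-7/10) = -1092/5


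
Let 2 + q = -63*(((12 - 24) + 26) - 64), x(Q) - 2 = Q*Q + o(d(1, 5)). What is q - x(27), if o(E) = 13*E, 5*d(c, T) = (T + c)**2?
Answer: 11617/5 ≈ 2323.4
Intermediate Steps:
d(c, T) = (T + c)**2/5
x(Q) = 478/5 + Q**2 (x(Q) = 2 + (Q*Q + 13*((5 + 1)**2/5)) = 2 + (Q**2 + 13*((1/5)*6**2)) = 2 + (Q**2 + 13*((1/5)*36)) = 2 + (Q**2 + 13*(36/5)) = 2 + (Q**2 + 468/5) = 2 + (468/5 + Q**2) = 478/5 + Q**2)
q = 3148 (q = -2 - 63*(((12 - 24) + 26) - 64) = -2 - 63*((-12 + 26) - 64) = -2 - 63*(14 - 64) = -2 - 63*(-50) = -2 + 3150 = 3148)
q - x(27) = 3148 - (478/5 + 27**2) = 3148 - (478/5 + 729) = 3148 - 1*4123/5 = 3148 - 4123/5 = 11617/5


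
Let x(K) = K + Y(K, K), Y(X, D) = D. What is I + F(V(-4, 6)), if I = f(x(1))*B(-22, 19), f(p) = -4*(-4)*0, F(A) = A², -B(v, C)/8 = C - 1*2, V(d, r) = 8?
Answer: 64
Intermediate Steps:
B(v, C) = 16 - 8*C (B(v, C) = -8*(C - 1*2) = -8*(C - 2) = -8*(-2 + C) = 16 - 8*C)
x(K) = 2*K (x(K) = K + K = 2*K)
f(p) = 0 (f(p) = 16*0 = 0)
I = 0 (I = 0*(16 - 8*19) = 0*(16 - 152) = 0*(-136) = 0)
I + F(V(-4, 6)) = 0 + 8² = 0 + 64 = 64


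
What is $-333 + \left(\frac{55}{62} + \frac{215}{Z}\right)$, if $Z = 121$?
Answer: $- \frac{2478181}{7502} \approx -330.34$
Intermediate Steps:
$-333 + \left(\frac{55}{62} + \frac{215}{Z}\right) = -333 + \left(\frac{55}{62} + \frac{215}{121}\right) = -333 + \frac{19985}{7502} = - \frac{2478181}{7502}$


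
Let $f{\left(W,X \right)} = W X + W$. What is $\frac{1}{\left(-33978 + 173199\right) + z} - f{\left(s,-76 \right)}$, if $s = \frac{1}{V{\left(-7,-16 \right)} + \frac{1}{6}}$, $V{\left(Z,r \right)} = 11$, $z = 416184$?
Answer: $\frac{249932317}{37212135} \approx 6.7164$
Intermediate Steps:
$s = \frac{6}{67}$ ($s = \frac{1}{11 + \frac{1}{6}} = \frac{1}{\frac{67}{6}} = \frac{6}{67} \approx 0.089552$)
$f{\left(W,X \right)} = W + W X$
$\frac{1}{\left(-33978 + 173199\right) + z} - f{\left(s,-76 \right)} = \frac{1}{\left(-33978 + 173199\right) + 416184} - \frac{6 \left(1 - 76\right)}{67} = \frac{1}{139221 + 416184} - \frac{6}{67} \left(-75\right) = \frac{1}{555405} - - \frac{450}{67} = \frac{1}{555405} + \frac{450}{67} = \frac{249932317}{37212135}$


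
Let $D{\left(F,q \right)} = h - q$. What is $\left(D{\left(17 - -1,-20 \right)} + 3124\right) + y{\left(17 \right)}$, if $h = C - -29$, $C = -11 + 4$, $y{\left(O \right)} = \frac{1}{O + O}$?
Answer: $\frac{107645}{34} \approx 3166.0$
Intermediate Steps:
$y{\left(O \right)} = \frac{1}{2 O}$
$C = -7$
$h = 22$ ($h = -7 - -29 = -7 + 29 = 22$)
$D{\left(F,q \right)} = 22 - q$
$\left(D{\left(17 - -1,-20 \right)} + 3124\right) + y{\left(17 \right)} = \left(\left(22 - -20\right) + 3124\right) + \frac{1}{2 \cdot 17} = \left(\left(22 + 20\right) + 3124\right) + \frac{1}{2} \cdot \frac{1}{17} = \left(42 + 3124\right) + \frac{1}{34} = 3166 + \frac{1}{34} = \frac{107645}{34}$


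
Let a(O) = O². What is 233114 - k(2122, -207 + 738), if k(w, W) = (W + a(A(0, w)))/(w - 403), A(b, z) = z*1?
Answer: 396219551/1719 ≈ 2.3049e+5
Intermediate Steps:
A(b, z) = z
k(w, W) = (W + w²)/(-403 + w) (k(w, W) = (W + w²)/(w - 403) = (W + w²)/(-403 + w))
233114 - k(2122, -207 + 738) = 233114 - ((-207 + 738) + 2122²)/(-403 + 2122) = 233114 - (531 + 4502884)/1719 = 233114 - 4503415/1719 = 396219551/1719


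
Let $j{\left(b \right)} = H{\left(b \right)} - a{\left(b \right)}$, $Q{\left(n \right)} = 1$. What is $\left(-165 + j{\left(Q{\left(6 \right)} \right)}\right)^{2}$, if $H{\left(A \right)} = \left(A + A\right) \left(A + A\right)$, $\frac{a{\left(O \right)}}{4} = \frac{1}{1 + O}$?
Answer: $26569$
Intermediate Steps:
$a{\left(O \right)} = \frac{4}{1 + O}$
$H{\left(A \right)} = 4 A^{2}$ ($H{\left(A \right)} = 2 A 2 A = 4 A^{2}$)
$j{\left(b \right)} = - \frac{4}{1 + b} + 4 b^{2}$ ($j{\left(b \right)} = 4 b^{2} - \frac{4}{1 + b} = - \frac{4}{1 + b} + 4 b^{2}$)
$\left(-165 + j{\left(Q{\left(6 \right)} \right)}\right)^{2} = \left(-165 + \frac{4 \left(-1 + 1^{2} \left(1 + 1\right)\right)}{1 + 1}\right)^{2} = \left(-165 + \frac{4 \left(-1 + 1 \cdot 2\right)}{2}\right)^{2} = \left(-165 + 4 \cdot \frac{1}{2} \left(-1 + 2\right)\right)^{2} = \left(-165 + 4 \cdot \frac{1}{2} \cdot 1\right)^{2} = \left(-165 + 2\right)^{2} = \left(-163\right)^{2} = 26569$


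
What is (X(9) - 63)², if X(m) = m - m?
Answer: 3969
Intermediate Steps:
X(m) = 0
(X(9) - 63)² = (0 - 63)² = (-63)² = 3969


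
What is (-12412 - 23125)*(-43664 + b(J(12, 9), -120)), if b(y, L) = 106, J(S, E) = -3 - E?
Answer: 1547920646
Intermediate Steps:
(-12412 - 23125)*(-43664 + b(J(12, 9), -120)) = (-12412 - 23125)*(-43664 + 106) = -35537*(-43558) = 1547920646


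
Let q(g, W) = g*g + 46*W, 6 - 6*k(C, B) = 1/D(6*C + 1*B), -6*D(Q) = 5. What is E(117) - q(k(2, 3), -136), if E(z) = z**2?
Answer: 498589/25 ≈ 19944.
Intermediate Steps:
D(Q) = -5/6 (D(Q) = -1/6*5 = -5/6)
k(C, B) = 6/5 (k(C, B) = 1 - 1/(6*(-5/6)) = 1 - 1/6*(-6/5) = 1 + 1/5 = 6/5)
q(g, W) = g**2 + 46*W
E(117) - q(k(2, 3), -136) = 117**2 - ((6/5)**2 + 46*(-136)) = 13689 - (36/25 - 6256) = 13689 - 1*(-156364/25) = 13689 + 156364/25 = 498589/25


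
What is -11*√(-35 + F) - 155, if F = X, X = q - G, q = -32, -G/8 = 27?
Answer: -155 - 11*√149 ≈ -289.27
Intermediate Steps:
G = -216 (G = -8*27 = -216)
X = 184 (X = -32 - 1*(-216) = -32 + 216 = 184)
F = 184
-11*√(-35 + F) - 155 = -11*√(-35 + 184) - 155 = -11*√149 - 155 = -155 - 11*√149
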